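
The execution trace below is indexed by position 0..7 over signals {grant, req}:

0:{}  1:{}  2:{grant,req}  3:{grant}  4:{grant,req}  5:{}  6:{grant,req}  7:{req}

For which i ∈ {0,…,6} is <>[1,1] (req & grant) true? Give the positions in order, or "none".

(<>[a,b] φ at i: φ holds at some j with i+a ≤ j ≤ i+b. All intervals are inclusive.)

1, 3, 5

Evaluate at each i in [0,6]:
  i=0: ✗ (none in [1,1])
  i=1: ✓ (witness j=2)
  i=2: ✗ (none in [3,3])
  i=3: ✓ (witness j=4)
  i=4: ✗ (none in [5,5])
  i=5: ✓ (witness j=6)
  i=6: ✗ (none in [7,7])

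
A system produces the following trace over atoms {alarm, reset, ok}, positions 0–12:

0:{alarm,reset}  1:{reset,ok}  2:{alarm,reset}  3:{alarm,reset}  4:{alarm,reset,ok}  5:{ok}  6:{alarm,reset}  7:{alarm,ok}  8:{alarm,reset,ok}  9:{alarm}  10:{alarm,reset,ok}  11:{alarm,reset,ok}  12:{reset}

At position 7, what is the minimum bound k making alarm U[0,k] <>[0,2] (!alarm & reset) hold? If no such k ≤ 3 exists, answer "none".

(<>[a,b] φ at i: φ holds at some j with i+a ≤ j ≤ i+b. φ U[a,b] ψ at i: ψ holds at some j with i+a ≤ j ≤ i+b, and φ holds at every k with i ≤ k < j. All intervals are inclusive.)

3

Need earliest j ≥ 7 with <>[0,2] (!alarm & reset), and alarm at every k in [7,j-1].
  j=7: rhs fails.
  j=8: rhs fails.
  j=9: rhs fails.
  j=10: rhs holds; lhs holds on [7,9]. k = 3.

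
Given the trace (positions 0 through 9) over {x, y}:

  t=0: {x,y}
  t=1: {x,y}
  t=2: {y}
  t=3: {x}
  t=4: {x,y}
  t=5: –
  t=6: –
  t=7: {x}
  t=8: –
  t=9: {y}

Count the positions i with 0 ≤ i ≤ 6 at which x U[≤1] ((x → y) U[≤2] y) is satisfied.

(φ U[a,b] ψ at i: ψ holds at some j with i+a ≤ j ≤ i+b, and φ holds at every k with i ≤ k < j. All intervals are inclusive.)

5

Evaluate at each i in [0,6]:
  i=0: ✓ (rhs at j=0)
  i=1: ✓ (rhs at j=1)
  i=2: ✓ (rhs at j=2)
  i=3: ✓ (rhs at j=4; lhs holds on [3,3])
  i=4: ✓ (rhs at j=4)
  i=5: ✗ (no rhs in [5,6])
  i=6: ✗ (no rhs in [6,7])
Positions where it holds: {0, 1, 2, 3, 4} → 5.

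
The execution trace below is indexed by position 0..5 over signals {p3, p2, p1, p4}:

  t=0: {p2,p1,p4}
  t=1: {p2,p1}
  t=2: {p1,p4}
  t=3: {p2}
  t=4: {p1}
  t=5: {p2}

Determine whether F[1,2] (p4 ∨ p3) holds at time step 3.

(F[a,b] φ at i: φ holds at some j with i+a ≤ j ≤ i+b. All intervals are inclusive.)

Check (p4 ∨ p3) at each j in [4,5]:
  j=4: false
  j=5: false
No position in the window satisfies it → formula fails.

No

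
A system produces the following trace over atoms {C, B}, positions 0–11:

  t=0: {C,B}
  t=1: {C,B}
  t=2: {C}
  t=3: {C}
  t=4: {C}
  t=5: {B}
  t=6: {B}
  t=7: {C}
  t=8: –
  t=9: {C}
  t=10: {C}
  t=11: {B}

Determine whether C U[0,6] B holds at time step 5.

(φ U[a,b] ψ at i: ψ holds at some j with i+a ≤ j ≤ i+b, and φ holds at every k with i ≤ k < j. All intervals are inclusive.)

Yes

Need some j in [5,11] with B, and C at every k in [5,j-1].
  j=5: B holds; no prefix to check → satisfied.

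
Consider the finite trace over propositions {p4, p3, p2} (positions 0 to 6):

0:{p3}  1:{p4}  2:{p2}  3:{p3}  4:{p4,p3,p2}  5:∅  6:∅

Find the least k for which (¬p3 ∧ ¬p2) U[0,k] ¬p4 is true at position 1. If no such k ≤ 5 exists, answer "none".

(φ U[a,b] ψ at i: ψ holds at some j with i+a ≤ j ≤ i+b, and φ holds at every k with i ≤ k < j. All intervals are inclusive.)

Need earliest j ≥ 1 with ¬p4, and (¬p3 ∧ ¬p2) at every k in [1,j-1].
  j=1: rhs fails.
  j=2: rhs holds; lhs holds on [1,1]. k = 1.

1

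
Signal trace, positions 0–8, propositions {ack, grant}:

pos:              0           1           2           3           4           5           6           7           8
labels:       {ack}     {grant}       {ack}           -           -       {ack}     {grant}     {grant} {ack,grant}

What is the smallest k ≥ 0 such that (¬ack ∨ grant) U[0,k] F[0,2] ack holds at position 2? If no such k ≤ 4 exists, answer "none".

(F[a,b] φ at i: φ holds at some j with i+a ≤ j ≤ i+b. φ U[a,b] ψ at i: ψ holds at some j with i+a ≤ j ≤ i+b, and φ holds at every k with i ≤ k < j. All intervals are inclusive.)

0

Need earliest j ≥ 2 with F[0,2] ack, and (¬ack ∨ grant) at every k in [2,j-1].
  j=2: rhs holds (empty prefix). k = 0.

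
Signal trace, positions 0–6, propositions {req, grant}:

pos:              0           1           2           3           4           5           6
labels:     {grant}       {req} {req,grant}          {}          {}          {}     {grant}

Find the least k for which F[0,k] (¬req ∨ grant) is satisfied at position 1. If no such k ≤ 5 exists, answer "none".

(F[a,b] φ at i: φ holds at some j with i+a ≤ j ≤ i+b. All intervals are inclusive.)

Scan j = 1,2,… for (¬req ∨ grant):
  j=1: fails
  j=2: holds
First hit at j=2, so smallest k = 2-1 = 1.

1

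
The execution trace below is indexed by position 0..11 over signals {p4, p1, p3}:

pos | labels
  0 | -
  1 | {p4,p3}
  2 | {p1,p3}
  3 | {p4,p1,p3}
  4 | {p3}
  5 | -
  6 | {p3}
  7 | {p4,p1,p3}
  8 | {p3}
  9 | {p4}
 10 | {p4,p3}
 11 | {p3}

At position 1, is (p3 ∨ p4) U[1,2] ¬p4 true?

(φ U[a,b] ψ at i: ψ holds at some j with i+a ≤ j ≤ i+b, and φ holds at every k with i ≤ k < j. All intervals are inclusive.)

True

Need some j in [2,3] with ¬p4, and (p3 ∨ p4) at every k in [1,j-1].
  j=2: ¬p4 holds; (p3 ∨ p4) holds at every k in [1,1] → satisfied.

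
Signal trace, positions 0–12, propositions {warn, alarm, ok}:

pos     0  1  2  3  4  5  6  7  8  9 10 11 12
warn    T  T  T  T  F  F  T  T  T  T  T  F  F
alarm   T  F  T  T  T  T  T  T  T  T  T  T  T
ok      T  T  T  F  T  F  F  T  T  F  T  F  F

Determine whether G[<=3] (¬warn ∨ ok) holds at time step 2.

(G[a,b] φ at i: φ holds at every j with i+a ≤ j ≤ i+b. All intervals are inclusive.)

False

Check (¬warn ∨ ok) at every j in [2,5]:
  j=2: true
  j=3: false
  j=4: true
  j=5: true
Fails at j=3 → formula fails.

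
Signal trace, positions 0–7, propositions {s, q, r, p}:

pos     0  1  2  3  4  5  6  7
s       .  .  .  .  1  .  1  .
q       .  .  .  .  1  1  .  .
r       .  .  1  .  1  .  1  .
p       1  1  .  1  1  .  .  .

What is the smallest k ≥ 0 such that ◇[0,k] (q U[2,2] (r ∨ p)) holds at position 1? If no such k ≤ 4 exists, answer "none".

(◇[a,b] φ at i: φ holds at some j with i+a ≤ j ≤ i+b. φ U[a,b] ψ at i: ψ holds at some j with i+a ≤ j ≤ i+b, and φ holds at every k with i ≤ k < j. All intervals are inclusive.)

Scan j = 1,2,… for (q U[2,2] (r ∨ p)):
  j=1: fails
  j=2: fails
  j=3: fails
  j=4: holds
First hit at j=4, so smallest k = 4-1 = 3.

3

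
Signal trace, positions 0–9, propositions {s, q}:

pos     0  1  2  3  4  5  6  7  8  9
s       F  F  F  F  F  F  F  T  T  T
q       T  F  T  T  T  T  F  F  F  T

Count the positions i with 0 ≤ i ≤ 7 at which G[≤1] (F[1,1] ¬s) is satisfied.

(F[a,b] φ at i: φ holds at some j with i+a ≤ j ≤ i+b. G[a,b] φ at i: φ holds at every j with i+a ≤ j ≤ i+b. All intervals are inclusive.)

Evaluate at each i in [0,7]:
  i=0: ✓ (all of [0,1])
  i=1: ✓ (all of [1,2])
  i=2: ✓ (all of [2,3])
  i=3: ✓ (all of [3,4])
  i=4: ✓ (all of [4,5])
  i=5: ✗ (fails at j=6)
  i=6: ✗ (fails at j=6)
  i=7: ✗ (fails at j=7)
Positions where it holds: {0, 1, 2, 3, 4} → 5.

5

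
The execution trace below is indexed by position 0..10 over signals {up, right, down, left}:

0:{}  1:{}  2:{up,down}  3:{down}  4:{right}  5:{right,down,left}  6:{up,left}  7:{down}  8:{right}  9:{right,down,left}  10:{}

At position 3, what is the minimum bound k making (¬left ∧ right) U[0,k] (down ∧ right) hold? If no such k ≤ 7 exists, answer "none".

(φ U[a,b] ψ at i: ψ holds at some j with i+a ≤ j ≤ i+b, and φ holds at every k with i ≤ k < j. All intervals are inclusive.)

Need earliest j ≥ 3 with (down ∧ right), and (¬left ∧ right) at every k in [3,j-1].
  j=3: rhs fails.
  j=4: rhs fails.
  j=5: rhs holds but lhs fails at k=3.
  j=6: rhs fails.
  j=7: rhs fails.
  j=8: rhs fails.
  j=9: rhs holds but lhs fails at k=3.
  j=10: rhs fails.
No witness within the range → none.

none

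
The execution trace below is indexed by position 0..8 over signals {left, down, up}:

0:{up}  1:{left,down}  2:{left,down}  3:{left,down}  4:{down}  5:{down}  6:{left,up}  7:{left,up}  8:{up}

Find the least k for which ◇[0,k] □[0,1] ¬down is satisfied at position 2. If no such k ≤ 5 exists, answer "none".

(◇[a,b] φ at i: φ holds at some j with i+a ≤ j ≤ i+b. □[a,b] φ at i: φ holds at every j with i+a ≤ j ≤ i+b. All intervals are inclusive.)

Scan j = 2,3,… for □[0,1] ¬down:
  j=2: fails
  j=3: fails
  j=4: fails
  j=5: fails
  j=6: holds
First hit at j=6, so smallest k = 6-2 = 4.

4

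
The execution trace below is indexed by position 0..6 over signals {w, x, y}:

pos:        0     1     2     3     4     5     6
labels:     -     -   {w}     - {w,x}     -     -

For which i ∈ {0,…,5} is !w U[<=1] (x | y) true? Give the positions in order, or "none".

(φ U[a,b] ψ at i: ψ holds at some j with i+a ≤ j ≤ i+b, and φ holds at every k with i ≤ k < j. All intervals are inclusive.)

3, 4

Evaluate at each i in [0,5]:
  i=0: ✗ (no rhs in [0,1])
  i=1: ✗ (no rhs in [1,2])
  i=2: ✗ (no rhs in [2,3])
  i=3: ✓ (rhs at j=4; lhs holds on [3,3])
  i=4: ✓ (rhs at j=4)
  i=5: ✗ (no rhs in [5,6])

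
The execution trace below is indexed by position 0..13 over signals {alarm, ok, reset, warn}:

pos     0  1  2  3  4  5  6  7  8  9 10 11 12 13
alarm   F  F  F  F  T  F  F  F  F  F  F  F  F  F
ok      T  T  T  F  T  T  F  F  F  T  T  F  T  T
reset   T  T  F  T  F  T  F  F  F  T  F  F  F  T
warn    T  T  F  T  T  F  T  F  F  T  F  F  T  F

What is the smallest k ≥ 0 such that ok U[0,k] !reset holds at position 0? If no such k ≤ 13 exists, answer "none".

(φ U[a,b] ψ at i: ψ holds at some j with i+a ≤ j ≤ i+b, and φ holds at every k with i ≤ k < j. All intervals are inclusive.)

2

Need earliest j ≥ 0 with !reset, and ok at every k in [0,j-1].
  j=0: rhs fails.
  j=1: rhs fails.
  j=2: rhs holds; lhs holds on [0,1]. k = 2.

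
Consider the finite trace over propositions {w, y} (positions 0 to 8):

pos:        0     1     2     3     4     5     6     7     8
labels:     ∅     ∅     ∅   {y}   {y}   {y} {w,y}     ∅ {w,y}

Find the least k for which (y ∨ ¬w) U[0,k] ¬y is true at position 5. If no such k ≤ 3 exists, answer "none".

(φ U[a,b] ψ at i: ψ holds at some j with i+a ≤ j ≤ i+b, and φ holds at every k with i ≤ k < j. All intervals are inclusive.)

Need earliest j ≥ 5 with ¬y, and (y ∨ ¬w) at every k in [5,j-1].
  j=5: rhs fails.
  j=6: rhs fails.
  j=7: rhs holds; lhs holds on [5,6]. k = 2.

2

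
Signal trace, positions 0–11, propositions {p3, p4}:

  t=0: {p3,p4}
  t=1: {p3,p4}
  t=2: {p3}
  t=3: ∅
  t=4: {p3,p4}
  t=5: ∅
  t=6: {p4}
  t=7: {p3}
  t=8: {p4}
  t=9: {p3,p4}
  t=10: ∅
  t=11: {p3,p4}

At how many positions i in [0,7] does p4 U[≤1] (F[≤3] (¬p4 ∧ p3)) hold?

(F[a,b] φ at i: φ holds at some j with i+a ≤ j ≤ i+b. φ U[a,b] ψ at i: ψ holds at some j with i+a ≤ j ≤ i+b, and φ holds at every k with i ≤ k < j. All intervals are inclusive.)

Evaluate at each i in [0,7]:
  i=0: ✓ (rhs at j=0)
  i=1: ✓ (rhs at j=1)
  i=2: ✓ (rhs at j=2)
  i=3: ✗ (lhs fails at k=3 before rhs at j=4)
  i=4: ✓ (rhs at j=4)
  i=5: ✓ (rhs at j=5)
  i=6: ✓ (rhs at j=6)
  i=7: ✓ (rhs at j=7)
Positions where it holds: {0, 1, 2, 4, 5, 6, 7} → 7.

7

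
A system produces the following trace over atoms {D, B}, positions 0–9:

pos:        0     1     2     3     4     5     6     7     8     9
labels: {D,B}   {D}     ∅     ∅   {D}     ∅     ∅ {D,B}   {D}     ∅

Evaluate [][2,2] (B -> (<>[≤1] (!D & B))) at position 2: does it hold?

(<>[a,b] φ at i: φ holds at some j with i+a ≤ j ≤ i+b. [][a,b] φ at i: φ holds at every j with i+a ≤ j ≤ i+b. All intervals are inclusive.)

Check (B -> (<>[≤1] (!D & B))) at every j in [4,4]:
  j=4: antecedent false → ✓
All positions satisfy it → formula holds.

Yes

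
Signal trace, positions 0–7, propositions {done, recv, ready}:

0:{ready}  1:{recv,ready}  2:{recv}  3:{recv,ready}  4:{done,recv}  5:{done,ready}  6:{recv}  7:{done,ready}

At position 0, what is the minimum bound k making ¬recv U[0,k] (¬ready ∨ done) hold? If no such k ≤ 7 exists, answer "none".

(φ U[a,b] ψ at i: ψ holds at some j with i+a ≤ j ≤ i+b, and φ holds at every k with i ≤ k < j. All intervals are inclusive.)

none

Need earliest j ≥ 0 with (¬ready ∨ done), and ¬recv at every k in [0,j-1].
  j=0: rhs fails.
  j=1: rhs fails.
  j=2: rhs holds but lhs fails at k=1.
  j=3: rhs fails.
  j=4: rhs holds but lhs fails at k=1.
  j=5: rhs holds but lhs fails at k=1.
  j=6: rhs holds but lhs fails at k=1.
  j=7: rhs holds but lhs fails at k=1.
No witness within the range → none.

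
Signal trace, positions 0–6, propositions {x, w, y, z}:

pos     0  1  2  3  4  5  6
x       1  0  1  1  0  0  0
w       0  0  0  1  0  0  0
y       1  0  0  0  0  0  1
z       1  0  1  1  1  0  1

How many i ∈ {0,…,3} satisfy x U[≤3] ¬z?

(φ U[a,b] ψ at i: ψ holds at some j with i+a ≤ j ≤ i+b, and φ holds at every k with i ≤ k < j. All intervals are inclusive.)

2

Evaluate at each i in [0,3]:
  i=0: ✓ (rhs at j=1; lhs holds on [0,0])
  i=1: ✓ (rhs at j=1)
  i=2: ✗ (lhs fails at k=4 before rhs at j=5)
  i=3: ✗ (lhs fails at k=4 before rhs at j=5)
Positions where it holds: {0, 1} → 2.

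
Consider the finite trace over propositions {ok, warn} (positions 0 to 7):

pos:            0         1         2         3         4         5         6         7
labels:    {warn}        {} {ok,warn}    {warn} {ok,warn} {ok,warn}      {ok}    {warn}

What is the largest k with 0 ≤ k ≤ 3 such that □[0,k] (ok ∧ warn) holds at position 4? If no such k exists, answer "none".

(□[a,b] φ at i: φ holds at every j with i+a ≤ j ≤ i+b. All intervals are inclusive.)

1

(ok ∧ warn) must hold from j=4 onward; find where it first fails.
  j=4: holds
  j=5: holds
  j=6: fails
Holds on [4,5], so largest k = 1.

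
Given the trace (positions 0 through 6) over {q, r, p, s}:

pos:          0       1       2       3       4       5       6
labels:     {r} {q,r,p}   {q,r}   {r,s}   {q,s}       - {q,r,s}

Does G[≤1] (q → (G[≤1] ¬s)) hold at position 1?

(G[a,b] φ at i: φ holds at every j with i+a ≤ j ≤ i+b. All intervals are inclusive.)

Check (q → (G[≤1] ¬s)) at every j in [1,2]:
  j=1: antecedent true; consequent holds on [1,2] → ✓
  j=2: antecedent true; consequent fails at 3 → ✗
Fails at j=2 → formula fails.

No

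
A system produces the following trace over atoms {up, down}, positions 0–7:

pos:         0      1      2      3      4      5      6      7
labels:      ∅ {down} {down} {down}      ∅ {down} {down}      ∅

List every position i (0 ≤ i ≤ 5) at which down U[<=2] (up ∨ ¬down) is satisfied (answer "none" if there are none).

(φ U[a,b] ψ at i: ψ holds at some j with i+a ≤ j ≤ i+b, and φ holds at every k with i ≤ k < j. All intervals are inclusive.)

Evaluate at each i in [0,5]:
  i=0: ✓ (rhs at j=0)
  i=1: ✗ (no rhs in [1,3])
  i=2: ✓ (rhs at j=4; lhs holds on [2,3])
  i=3: ✓ (rhs at j=4; lhs holds on [3,3])
  i=4: ✓ (rhs at j=4)
  i=5: ✓ (rhs at j=7; lhs holds on [5,6])

0, 2, 3, 4, 5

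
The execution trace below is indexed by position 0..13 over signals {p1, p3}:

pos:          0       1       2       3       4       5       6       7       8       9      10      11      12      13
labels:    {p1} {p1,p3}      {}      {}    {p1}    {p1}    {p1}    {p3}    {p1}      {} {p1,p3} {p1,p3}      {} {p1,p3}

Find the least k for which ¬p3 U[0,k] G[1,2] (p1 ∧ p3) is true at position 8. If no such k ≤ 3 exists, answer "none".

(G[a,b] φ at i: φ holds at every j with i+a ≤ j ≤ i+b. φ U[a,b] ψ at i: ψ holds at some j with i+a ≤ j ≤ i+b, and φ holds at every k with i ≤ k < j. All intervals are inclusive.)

Need earliest j ≥ 8 with G[1,2] (p1 ∧ p3), and ¬p3 at every k in [8,j-1].
  j=8: rhs fails.
  j=9: rhs holds; lhs holds on [8,8]. k = 1.

1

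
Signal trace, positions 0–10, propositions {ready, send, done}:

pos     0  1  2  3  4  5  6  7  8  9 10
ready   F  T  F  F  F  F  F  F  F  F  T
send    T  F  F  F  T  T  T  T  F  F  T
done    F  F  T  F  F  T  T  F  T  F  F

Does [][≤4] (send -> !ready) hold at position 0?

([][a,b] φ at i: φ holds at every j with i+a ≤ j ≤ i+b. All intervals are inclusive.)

Check (send -> !ready) at every j in [0,4]:
  j=0: antecedent true; consequent true → ✓
  j=1: antecedent false → ✓
  j=2: antecedent false → ✓
  j=3: antecedent false → ✓
  j=4: antecedent true; consequent true → ✓
All positions satisfy it → formula holds.

True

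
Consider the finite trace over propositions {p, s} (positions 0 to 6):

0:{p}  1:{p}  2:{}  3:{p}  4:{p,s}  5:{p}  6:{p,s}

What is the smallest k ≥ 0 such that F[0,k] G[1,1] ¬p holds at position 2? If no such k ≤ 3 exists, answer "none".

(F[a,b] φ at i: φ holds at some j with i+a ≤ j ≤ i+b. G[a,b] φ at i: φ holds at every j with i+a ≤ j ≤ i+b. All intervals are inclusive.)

Scan j = 2,3,… for G[1,1] ¬p:
  j=2: fails
  j=3: fails
  j=4: fails
  j=5: fails
No j in [2,5] satisfies it → none.

none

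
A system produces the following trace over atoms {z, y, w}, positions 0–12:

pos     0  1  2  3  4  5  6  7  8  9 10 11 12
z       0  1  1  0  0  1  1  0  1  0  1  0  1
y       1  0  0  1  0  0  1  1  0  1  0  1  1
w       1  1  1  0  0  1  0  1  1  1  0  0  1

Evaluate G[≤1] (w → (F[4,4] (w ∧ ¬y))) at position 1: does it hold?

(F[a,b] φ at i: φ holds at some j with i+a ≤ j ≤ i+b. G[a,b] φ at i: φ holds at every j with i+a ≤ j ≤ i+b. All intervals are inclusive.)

False

Check (w → (F[4,4] (w ∧ ¬y))) at every j in [1,2]:
  j=1: antecedent true; consequent holds (witness at 5) → ✓
  j=2: antecedent true; consequent fails (none in [6,6]) → ✗
Fails at j=2 → formula fails.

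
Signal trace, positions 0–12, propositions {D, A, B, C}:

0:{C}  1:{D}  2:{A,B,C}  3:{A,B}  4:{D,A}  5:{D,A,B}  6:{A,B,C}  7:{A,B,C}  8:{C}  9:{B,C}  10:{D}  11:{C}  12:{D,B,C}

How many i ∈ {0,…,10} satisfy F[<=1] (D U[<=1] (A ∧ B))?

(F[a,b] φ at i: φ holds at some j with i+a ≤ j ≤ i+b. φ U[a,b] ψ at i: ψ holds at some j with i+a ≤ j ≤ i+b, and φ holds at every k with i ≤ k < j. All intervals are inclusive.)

Evaluate at each i in [0,10]:
  i=0: ✓ (witness j=1)
  i=1: ✓ (witness j=1)
  i=2: ✓ (witness j=2)
  i=3: ✓ (witness j=3)
  i=4: ✓ (witness j=4)
  i=5: ✓ (witness j=5)
  i=6: ✓ (witness j=6)
  i=7: ✓ (witness j=7)
  i=8: ✗ (none in [8,9])
  i=9: ✗ (none in [9,10])
  i=10: ✗ (none in [10,11])
Positions where it holds: {0, 1, 2, 3, 4, 5, 6, 7} → 8.

8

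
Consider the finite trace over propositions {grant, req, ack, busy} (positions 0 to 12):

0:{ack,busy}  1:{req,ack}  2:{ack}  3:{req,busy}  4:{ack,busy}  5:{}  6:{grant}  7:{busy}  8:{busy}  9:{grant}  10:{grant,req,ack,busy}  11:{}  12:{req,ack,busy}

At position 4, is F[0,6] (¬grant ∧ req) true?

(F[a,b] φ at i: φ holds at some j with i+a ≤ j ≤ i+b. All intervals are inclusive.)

Does not hold

Check (¬grant ∧ req) at each j in [4,10]:
  j=4: false
  j=5: false
  j=6: false
  j=7: false
  j=8: false
  j=9: false
  j=10: false
No position in the window satisfies it → formula fails.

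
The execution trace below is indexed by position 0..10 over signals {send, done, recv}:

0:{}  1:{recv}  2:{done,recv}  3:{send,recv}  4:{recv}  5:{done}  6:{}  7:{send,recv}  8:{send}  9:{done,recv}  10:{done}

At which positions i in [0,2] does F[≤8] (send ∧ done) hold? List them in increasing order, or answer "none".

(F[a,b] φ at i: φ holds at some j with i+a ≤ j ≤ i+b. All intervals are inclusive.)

none

Evaluate at each i in [0,2]:
  i=0: ✗ (none in [0,8])
  i=1: ✗ (none in [1,9])
  i=2: ✗ (none in [2,10])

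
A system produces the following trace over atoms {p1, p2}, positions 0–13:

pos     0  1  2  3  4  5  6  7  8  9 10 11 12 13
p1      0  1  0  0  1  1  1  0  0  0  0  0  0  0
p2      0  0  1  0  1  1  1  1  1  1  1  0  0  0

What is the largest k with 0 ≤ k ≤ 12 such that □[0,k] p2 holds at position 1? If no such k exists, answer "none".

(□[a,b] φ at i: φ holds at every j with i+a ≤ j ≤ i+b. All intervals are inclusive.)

p2 must hold from j=1 onward; find where it first fails.
  j=1: fails → no k works.

none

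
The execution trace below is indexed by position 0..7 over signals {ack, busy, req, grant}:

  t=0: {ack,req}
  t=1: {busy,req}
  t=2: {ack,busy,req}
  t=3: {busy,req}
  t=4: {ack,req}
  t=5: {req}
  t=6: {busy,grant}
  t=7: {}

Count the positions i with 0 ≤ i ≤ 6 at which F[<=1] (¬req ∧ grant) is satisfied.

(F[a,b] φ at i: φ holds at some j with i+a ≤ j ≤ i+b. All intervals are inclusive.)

2

Evaluate at each i in [0,6]:
  i=0: ✗ (none in [0,1])
  i=1: ✗ (none in [1,2])
  i=2: ✗ (none in [2,3])
  i=3: ✗ (none in [3,4])
  i=4: ✗ (none in [4,5])
  i=5: ✓ (witness j=6)
  i=6: ✓ (witness j=6)
Positions where it holds: {5, 6} → 2.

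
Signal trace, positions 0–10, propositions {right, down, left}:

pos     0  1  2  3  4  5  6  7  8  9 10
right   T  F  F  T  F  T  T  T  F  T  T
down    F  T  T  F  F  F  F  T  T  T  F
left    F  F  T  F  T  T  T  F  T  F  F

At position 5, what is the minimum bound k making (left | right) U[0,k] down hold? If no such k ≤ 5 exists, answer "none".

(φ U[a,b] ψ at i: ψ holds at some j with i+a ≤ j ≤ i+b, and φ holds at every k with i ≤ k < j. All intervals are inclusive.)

2

Need earliest j ≥ 5 with down, and (left | right) at every k in [5,j-1].
  j=5: rhs fails.
  j=6: rhs fails.
  j=7: rhs holds; lhs holds on [5,6]. k = 2.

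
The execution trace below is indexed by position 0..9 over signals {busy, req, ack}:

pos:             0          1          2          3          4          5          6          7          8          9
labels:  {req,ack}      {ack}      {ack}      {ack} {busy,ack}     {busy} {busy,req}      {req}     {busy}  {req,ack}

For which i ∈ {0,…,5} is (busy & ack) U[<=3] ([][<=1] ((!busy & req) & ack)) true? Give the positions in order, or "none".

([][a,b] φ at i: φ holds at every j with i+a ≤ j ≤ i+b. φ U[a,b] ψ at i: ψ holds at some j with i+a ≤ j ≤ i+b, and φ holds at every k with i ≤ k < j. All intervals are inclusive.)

Evaluate at each i in [0,5]:
  i=0: ✗ (no rhs in [0,3])
  i=1: ✗ (no rhs in [1,4])
  i=2: ✗ (no rhs in [2,5])
  i=3: ✗ (no rhs in [3,6])
  i=4: ✗ (no rhs in [4,7])
  i=5: ✗ (no rhs in [5,8])

none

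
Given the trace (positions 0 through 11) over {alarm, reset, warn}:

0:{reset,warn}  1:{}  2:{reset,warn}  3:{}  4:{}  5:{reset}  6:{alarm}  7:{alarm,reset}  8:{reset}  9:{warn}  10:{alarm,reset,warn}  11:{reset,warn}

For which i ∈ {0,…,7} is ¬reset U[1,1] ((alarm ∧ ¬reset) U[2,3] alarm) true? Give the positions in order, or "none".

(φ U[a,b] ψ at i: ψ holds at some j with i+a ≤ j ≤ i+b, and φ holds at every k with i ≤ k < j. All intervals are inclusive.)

Evaluate at each i in [0,7]:
  i=0: ✗ (no rhs in [1,1])
  i=1: ✗ (no rhs in [2,2])
  i=2: ✗ (no rhs in [3,3])
  i=3: ✗ (no rhs in [4,4])
  i=4: ✗ (no rhs in [5,5])
  i=5: ✗ (no rhs in [6,6])
  i=6: ✗ (no rhs in [7,7])
  i=7: ✗ (no rhs in [8,8])

none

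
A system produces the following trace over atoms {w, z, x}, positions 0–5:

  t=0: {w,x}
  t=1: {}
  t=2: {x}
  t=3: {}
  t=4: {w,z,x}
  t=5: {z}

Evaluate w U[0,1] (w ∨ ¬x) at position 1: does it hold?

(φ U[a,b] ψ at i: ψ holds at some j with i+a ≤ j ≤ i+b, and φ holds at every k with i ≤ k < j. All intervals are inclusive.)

Need some j in [1,2] with (w ∨ ¬x), and w at every k in [1,j-1].
  j=1: (w ∨ ¬x) holds; no prefix to check → satisfied.

True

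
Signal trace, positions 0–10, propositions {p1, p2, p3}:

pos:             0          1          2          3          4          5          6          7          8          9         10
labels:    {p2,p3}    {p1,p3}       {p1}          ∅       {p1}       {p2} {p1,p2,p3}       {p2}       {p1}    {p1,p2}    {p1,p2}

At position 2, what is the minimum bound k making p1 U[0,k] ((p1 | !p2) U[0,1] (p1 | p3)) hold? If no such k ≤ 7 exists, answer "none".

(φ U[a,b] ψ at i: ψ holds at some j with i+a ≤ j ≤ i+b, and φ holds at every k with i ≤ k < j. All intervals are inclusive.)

0

Need earliest j ≥ 2 with ((p1 | !p2) U[0,1] (p1 | p3)), and p1 at every k in [2,j-1].
  j=2: rhs holds (empty prefix). k = 0.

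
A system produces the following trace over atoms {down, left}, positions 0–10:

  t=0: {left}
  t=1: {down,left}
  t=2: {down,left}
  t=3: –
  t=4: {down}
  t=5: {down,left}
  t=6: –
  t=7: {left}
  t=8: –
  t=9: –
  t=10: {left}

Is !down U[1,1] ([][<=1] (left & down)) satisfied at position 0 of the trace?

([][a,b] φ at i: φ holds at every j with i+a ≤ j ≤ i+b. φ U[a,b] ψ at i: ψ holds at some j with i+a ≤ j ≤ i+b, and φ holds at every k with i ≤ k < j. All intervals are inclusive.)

Need some j in [1,1] with [][<=1] (left & down), and !down at every k in [0,j-1].
  j=1: [][<=1] (left & down) holds; !down holds at every k in [0,0] → satisfied.

Holds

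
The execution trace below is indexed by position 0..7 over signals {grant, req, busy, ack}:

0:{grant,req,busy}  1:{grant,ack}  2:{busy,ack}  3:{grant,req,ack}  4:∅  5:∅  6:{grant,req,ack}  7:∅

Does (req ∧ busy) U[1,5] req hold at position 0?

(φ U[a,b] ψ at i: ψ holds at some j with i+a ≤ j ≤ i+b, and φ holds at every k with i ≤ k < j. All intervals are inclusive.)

Need some j in [1,5] with req, and (req ∧ busy) at every k in [0,j-1].
  j=1: req false.
  j=2: req false.
  j=3: req holds, but (req ∧ busy) fails at k=1 → not this j.
  j=4: req false.
  j=5: req false.
No j in the window works → until fails.

False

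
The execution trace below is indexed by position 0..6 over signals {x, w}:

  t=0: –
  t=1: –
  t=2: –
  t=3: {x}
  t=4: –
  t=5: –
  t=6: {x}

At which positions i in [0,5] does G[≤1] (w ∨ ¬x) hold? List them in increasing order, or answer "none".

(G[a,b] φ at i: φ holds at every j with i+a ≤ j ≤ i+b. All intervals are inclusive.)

0, 1, 4

Evaluate at each i in [0,5]:
  i=0: ✓ (all of [0,1])
  i=1: ✓ (all of [1,2])
  i=2: ✗ (fails at j=3)
  i=3: ✗ (fails at j=3)
  i=4: ✓ (all of [4,5])
  i=5: ✗ (fails at j=6)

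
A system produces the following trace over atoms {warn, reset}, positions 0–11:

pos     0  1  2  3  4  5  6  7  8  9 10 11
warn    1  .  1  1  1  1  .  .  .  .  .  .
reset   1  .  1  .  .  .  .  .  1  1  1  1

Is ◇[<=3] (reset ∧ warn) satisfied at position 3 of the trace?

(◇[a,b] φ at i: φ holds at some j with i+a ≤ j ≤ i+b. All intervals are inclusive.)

Check (reset ∧ warn) at each j in [3,6]:
  j=3: false
  j=4: false
  j=5: false
  j=6: false
No position in the window satisfies it → formula fails.

Does not hold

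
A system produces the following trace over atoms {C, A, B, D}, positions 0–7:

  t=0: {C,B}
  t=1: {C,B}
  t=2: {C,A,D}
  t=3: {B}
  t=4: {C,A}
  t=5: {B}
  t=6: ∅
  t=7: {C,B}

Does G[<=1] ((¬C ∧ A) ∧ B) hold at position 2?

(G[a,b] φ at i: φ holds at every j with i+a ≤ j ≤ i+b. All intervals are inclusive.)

Check ((¬C ∧ A) ∧ B) at every j in [2,3]:
  j=2: false
  j=3: false
Fails at j=2 → formula fails.

No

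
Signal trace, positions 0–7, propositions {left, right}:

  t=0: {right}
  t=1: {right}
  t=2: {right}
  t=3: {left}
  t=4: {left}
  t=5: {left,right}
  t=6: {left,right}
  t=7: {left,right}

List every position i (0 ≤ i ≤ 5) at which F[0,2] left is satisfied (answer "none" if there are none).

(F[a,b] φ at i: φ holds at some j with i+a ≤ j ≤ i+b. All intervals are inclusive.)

Evaluate at each i in [0,5]:
  i=0: ✗ (none in [0,2])
  i=1: ✓ (witness j=3)
  i=2: ✓ (witness j=3)
  i=3: ✓ (witness j=3)
  i=4: ✓ (witness j=4)
  i=5: ✓ (witness j=5)

1, 2, 3, 4, 5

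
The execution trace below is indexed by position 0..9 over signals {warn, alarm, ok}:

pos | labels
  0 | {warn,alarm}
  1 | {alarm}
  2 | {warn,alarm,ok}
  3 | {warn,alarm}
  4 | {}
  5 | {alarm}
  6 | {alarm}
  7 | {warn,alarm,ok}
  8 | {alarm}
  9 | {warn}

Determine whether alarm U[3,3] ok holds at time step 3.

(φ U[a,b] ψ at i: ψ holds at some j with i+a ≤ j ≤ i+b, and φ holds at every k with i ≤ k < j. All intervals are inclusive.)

Need some j in [6,6] with ok, and alarm at every k in [3,j-1].
  j=6: ok false.
No j in the window works → until fails.

Does not hold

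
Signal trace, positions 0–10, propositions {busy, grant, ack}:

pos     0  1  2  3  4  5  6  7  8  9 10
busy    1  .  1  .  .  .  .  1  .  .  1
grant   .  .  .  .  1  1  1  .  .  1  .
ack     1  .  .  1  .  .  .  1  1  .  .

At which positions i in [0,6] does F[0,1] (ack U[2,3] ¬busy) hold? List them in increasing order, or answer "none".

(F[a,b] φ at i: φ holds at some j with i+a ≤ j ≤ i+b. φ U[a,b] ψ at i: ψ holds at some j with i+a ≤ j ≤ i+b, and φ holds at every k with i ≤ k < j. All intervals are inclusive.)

6

Evaluate at each i in [0,6]:
  i=0: ✗ (none in [0,1])
  i=1: ✗ (none in [1,2])
  i=2: ✗ (none in [2,3])
  i=3: ✗ (none in [3,4])
  i=4: ✗ (none in [4,5])
  i=5: ✗ (none in [5,6])
  i=6: ✓ (witness j=7)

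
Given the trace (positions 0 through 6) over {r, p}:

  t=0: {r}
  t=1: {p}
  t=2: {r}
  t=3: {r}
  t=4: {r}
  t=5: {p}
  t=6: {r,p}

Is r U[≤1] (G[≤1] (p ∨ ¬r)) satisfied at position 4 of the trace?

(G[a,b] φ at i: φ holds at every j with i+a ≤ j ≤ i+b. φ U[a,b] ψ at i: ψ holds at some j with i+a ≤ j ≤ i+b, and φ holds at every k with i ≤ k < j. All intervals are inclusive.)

True

Need some j in [4,5] with G[≤1] (p ∨ ¬r), and r at every k in [4,j-1].
  j=4: G[≤1] (p ∨ ¬r) — fails at 4.
  j=5: G[≤1] (p ∨ ¬r) holds; r holds at every k in [4,4] → satisfied.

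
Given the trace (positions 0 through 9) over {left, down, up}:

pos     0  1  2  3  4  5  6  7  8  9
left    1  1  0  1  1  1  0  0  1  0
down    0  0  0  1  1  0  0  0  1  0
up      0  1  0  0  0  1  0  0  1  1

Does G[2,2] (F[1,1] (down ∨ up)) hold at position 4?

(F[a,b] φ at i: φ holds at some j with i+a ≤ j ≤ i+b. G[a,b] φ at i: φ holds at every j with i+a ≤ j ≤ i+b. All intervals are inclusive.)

Check F[1,1] (down ∨ up) at every j in [6,6]:
  j=6: fails (none in [7,7])
Fails at j=6 → formula fails.

False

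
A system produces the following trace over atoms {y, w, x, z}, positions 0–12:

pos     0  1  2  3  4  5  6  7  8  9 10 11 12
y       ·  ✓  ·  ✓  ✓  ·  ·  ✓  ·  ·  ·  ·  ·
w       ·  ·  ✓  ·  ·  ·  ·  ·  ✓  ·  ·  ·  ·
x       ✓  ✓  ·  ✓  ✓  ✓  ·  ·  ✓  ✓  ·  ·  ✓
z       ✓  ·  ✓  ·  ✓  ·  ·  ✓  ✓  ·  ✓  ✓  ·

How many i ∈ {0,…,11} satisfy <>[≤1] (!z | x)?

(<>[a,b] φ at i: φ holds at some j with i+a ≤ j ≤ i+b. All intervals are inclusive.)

11

Evaluate at each i in [0,11]:
  i=0: ✓ (witness j=0)
  i=1: ✓ (witness j=1)
  i=2: ✓ (witness j=3)
  i=3: ✓ (witness j=3)
  i=4: ✓ (witness j=4)
  i=5: ✓ (witness j=5)
  i=6: ✓ (witness j=6)
  i=7: ✓ (witness j=8)
  i=8: ✓ (witness j=8)
  i=9: ✓ (witness j=9)
  i=10: ✗ (none in [10,11])
  i=11: ✓ (witness j=12)
Positions where it holds: {0, 1, 2, 3, 4, 5, 6, 7, 8, 9, 11} → 11.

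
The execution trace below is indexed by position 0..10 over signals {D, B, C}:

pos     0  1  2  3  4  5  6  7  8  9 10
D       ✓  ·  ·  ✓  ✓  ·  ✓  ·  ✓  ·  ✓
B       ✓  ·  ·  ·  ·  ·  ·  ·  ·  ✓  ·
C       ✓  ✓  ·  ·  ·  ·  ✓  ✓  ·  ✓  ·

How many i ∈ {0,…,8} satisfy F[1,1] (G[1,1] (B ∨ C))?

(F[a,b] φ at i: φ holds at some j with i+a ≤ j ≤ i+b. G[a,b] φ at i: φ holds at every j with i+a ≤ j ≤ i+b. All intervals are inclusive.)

Evaluate at each i in [0,8]:
  i=0: ✗ (none in [1,1])
  i=1: ✗ (none in [2,2])
  i=2: ✗ (none in [3,3])
  i=3: ✗ (none in [4,4])
  i=4: ✓ (witness j=5)
  i=5: ✓ (witness j=6)
  i=6: ✗ (none in [7,7])
  i=7: ✓ (witness j=8)
  i=8: ✗ (none in [9,9])
Positions where it holds: {4, 5, 7} → 3.

3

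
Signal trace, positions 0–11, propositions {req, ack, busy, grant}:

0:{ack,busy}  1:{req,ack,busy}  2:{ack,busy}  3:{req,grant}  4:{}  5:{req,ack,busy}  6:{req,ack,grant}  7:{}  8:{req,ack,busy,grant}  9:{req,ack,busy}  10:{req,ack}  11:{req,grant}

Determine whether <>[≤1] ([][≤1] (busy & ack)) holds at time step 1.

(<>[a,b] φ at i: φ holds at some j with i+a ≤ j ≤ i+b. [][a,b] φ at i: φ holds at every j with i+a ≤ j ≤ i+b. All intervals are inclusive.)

Yes

Check [][≤1] (busy & ack) at each j in [1,2]:
  j=1: holds on [1,2]
  j=2: fails at 3
Found at j=1 → formula holds.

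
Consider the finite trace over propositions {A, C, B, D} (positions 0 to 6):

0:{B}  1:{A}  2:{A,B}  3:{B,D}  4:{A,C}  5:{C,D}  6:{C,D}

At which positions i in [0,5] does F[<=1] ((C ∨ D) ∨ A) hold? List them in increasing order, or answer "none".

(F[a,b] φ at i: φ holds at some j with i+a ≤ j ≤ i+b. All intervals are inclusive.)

Evaluate at each i in [0,5]:
  i=0: ✓ (witness j=1)
  i=1: ✓ (witness j=1)
  i=2: ✓ (witness j=2)
  i=3: ✓ (witness j=3)
  i=4: ✓ (witness j=4)
  i=5: ✓ (witness j=5)

0, 1, 2, 3, 4, 5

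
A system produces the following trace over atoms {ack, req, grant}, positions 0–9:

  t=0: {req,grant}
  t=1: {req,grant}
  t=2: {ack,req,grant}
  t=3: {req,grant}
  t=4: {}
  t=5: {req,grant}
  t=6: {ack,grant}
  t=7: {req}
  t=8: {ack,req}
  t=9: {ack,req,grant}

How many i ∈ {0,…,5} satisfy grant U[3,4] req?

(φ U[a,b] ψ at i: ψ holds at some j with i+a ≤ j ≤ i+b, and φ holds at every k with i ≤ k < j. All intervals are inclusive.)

1

Evaluate at each i in [0,5]:
  i=0: ✓ (rhs at j=3; lhs holds on [0,2])
  i=1: ✗ (lhs fails at k=4 before rhs at j=5)
  i=2: ✗ (lhs fails at k=4 before rhs at j=5)
  i=3: ✗ (lhs fails at k=4 before rhs at j=7)
  i=4: ✗ (lhs fails at k=4 before rhs at j=7)
  i=5: ✗ (lhs fails at k=7 before rhs at j=8)
Positions where it holds: {0} → 1.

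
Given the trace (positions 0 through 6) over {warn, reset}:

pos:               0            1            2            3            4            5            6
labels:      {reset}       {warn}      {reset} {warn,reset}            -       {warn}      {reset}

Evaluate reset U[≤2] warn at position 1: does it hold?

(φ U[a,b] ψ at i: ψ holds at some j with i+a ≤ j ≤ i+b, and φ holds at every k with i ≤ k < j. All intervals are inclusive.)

Need some j in [1,3] with warn, and reset at every k in [1,j-1].
  j=1: warn holds; no prefix to check → satisfied.

Yes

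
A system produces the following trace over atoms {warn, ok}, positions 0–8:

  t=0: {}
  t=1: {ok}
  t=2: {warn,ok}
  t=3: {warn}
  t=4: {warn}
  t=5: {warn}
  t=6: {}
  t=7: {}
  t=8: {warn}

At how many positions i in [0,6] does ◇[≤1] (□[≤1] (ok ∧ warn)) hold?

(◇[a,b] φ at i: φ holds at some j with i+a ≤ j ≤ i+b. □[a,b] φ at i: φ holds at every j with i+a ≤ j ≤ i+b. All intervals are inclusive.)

0

Evaluate at each i in [0,6]:
  i=0: ✗ (none in [0,1])
  i=1: ✗ (none in [1,2])
  i=2: ✗ (none in [2,3])
  i=3: ✗ (none in [3,4])
  i=4: ✗ (none in [4,5])
  i=5: ✗ (none in [5,6])
  i=6: ✗ (none in [6,7])
Positions where it holds: {} → 0.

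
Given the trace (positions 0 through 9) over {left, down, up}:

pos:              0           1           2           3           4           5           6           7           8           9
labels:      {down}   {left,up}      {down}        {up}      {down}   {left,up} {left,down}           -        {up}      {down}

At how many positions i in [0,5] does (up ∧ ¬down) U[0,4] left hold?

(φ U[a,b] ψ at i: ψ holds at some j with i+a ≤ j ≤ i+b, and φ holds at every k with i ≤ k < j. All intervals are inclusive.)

2

Evaluate at each i in [0,5]:
  i=0: ✗ (lhs fails at k=0 before rhs at j=1)
  i=1: ✓ (rhs at j=1)
  i=2: ✗ (lhs fails at k=2 before rhs at j=5)
  i=3: ✗ (lhs fails at k=4 before rhs at j=5)
  i=4: ✗ (lhs fails at k=4 before rhs at j=5)
  i=5: ✓ (rhs at j=5)
Positions where it holds: {1, 5} → 2.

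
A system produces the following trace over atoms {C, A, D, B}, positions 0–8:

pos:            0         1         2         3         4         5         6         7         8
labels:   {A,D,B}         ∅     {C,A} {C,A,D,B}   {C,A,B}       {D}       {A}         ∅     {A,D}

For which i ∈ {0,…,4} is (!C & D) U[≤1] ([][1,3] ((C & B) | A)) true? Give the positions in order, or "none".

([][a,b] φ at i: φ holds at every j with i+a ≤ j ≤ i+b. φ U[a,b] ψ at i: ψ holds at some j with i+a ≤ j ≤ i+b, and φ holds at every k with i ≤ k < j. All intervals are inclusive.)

0, 1

Evaluate at each i in [0,4]:
  i=0: ✓ (rhs at j=1; lhs holds on [0,0])
  i=1: ✓ (rhs at j=1)
  i=2: ✗ (no rhs in [2,3])
  i=3: ✗ (no rhs in [3,4])
  i=4: ✗ (no rhs in [4,5])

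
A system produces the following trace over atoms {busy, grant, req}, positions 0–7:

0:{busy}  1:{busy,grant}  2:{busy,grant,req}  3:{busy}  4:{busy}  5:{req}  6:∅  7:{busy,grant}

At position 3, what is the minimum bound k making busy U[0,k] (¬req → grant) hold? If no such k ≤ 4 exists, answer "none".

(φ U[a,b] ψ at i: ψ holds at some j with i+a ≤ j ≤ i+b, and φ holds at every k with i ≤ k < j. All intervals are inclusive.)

2

Need earliest j ≥ 3 with (¬req → grant), and busy at every k in [3,j-1].
  j=3: rhs fails.
  j=4: rhs fails.
  j=5: rhs holds; lhs holds on [3,4]. k = 2.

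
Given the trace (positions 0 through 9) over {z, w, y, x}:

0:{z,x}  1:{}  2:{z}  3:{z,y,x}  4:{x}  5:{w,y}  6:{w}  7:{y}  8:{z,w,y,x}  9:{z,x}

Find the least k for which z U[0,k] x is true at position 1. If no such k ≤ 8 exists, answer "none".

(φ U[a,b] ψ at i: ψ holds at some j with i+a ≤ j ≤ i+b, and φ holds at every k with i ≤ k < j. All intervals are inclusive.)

Need earliest j ≥ 1 with x, and z at every k in [1,j-1].
  j=1: rhs fails.
  j=2: rhs fails.
  j=3: rhs holds but lhs fails at k=1.
  j=4: rhs holds but lhs fails at k=1.
  j=5: rhs fails.
  j=6: rhs fails.
  j=7: rhs fails.
  j=8: rhs holds but lhs fails at k=1.
  j=9: rhs holds but lhs fails at k=1.
No witness within the range → none.

none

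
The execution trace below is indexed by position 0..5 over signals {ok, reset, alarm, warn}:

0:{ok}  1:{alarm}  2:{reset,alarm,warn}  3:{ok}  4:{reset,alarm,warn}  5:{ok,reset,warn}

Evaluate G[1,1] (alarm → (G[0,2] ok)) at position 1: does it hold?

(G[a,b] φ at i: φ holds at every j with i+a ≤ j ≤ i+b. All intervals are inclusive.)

Check (alarm → (G[0,2] ok)) at every j in [2,2]:
  j=2: antecedent true; consequent fails at 2 → ✗
Fails at j=2 → formula fails.

Does not hold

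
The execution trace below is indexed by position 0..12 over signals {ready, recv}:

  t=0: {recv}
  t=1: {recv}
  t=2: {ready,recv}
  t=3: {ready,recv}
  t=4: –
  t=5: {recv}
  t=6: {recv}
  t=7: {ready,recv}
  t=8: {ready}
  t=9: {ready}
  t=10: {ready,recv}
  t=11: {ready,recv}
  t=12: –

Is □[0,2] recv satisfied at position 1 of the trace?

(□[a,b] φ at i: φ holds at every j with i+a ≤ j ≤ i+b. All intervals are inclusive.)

Check recv at every j in [1,3]:
  j=1: true
  j=2: true
  j=3: true
All positions satisfy it → formula holds.

Yes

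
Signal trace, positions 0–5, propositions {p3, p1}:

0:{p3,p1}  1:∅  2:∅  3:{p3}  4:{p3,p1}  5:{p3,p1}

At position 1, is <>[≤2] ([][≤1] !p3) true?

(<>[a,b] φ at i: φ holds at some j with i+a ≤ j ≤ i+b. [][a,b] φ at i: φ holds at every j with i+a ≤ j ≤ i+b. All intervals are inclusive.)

Check [][≤1] !p3 at each j in [1,3]:
  j=1: holds on [1,2]
  j=2: fails at 3
  j=3: fails at 3
Found at j=1 → formula holds.

True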